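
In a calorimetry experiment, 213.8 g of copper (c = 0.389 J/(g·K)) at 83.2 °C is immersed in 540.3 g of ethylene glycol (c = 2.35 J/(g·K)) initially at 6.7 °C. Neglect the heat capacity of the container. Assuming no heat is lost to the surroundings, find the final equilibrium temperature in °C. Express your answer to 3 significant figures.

Heat lost by copper = heat gained by ethylene glycol.
(213.8)(0.389)(83.2 − T) = (540.3)(2.35)(T − 6.7)
83.1682 (83.2 − T) = 1269.705 (T − 6.7)
6919.6 − 83.1682 T = 1269.705 T − 8507.0
15426.6 = 1352.8732 T
T = 11.40 °C

T_f = 11.4 °C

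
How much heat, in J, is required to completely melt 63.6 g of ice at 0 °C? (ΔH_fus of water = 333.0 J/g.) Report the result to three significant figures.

q = m × ΔH_fus = 63.6 × 333.0 = 21180 J

q = 21200 J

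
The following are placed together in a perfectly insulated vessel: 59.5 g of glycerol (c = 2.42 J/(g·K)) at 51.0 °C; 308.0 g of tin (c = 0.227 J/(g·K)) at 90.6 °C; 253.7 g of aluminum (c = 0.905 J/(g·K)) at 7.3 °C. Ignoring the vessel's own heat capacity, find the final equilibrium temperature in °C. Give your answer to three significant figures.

T_f = 34.6 °C

Σ mᵢcᵢ(T − Tᵢ) = 0  ⇒  T = Σ mᵢcᵢTᵢ / Σ mᵢcᵢ
Σ mᵢcᵢ = 59.5×2.42 + 308.0×0.227 + 253.7×0.905 = 443.5045
Σ mᵢcᵢTᵢ = 143.99×51.0 + 69.916×90.6 + 229.5985×7.3 = 15354
T = 15354 / 443.5045 = 34.62 °C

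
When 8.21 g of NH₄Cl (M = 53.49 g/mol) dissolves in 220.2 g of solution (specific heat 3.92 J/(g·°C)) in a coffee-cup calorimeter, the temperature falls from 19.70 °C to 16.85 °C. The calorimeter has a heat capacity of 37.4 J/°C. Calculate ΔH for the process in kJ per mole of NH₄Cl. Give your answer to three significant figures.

|ΔT| = |16.85 − 19.70| = 2.85 °C
|q_surr| = (220.2 × 3.92 + 37.4) × 2.85 = 900.584 × 2.85 = 2567 J
n(NH₄Cl) = 8.21 / 53.49 = 0.1535 mol
Temperature fell, so q_rxn = +|q_surr| = 2.567 kJ
ΔH = q_rxn / n = 16.72 kJ/mol

ΔH = 16.7 kJ/mol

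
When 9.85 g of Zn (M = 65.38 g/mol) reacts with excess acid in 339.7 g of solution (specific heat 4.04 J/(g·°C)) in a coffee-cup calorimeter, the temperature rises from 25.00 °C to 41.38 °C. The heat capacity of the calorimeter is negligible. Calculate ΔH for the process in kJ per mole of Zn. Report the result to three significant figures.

|ΔT| = |41.38 − 25.00| = 16.38 °C
|q_surr| = (339.7 × 4.04) × 16.38 = 1372.388 × 16.38 = 22480 J
n(Zn) = 9.85 / 65.38 = 0.1507 mol
Temperature rose, so q_rxn = −|q_surr| = -22.48 kJ
ΔH = q_rxn / n = -149.2 kJ/mol

ΔH = -149 kJ/mol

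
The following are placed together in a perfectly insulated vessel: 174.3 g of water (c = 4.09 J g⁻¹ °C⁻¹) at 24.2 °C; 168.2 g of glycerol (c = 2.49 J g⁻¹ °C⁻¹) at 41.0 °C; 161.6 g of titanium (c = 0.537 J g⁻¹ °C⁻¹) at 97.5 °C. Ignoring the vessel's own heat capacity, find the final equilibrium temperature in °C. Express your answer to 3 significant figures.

T_f = 35.2 °C

Σ mᵢcᵢ(T − Tᵢ) = 0  ⇒  T = Σ mᵢcᵢTᵢ / Σ mᵢcᵢ
Σ mᵢcᵢ = 174.3×4.09 + 168.2×2.49 + 161.6×0.537 = 1218.4842
Σ mᵢcᵢTᵢ = 712.887×24.2 + 418.818×41.0 + 86.7792×97.5 = 42884
T = 42884 / 1218.4842 = 35.19 °C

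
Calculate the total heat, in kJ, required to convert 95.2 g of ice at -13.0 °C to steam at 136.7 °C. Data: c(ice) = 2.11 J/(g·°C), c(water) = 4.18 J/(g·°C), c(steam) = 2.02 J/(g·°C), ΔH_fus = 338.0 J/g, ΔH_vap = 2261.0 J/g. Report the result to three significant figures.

q1 (heat ice -13.0→0.0 °C): 95.2 × 2.11 × 13.0 = 2611 J
q2 (melt at 0 °C): 95.2 × 338.0 = 32178 J
q3 (heat water 0.0→100.0 °C): 95.2 × 4.18 × 100.0 = 39794 J
q4 (vaporize at 100 °C): 95.2 × 2261.0 = 215247 J
q5 (heat steam 100.0→136.7 °C): 95.2 × 2.02 × 36.7 = 7058 J
Total: 2611 + 32178 + 39794 + 215247 + 7058 = 296888 J = 297 kJ

q = 297 kJ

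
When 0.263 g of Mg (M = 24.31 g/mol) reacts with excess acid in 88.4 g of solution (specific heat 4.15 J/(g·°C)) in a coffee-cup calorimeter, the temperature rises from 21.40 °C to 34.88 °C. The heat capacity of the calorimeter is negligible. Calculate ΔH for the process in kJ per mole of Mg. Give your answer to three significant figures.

ΔH = -457 kJ/mol

|ΔT| = |34.88 − 21.40| = 13.48 °C
|q_surr| = (88.4 × 4.15) × 13.48 = 366.86 × 13.48 = 4945 J
n(Mg) = 0.263 / 24.31 = 0.01082 mol
Temperature rose, so q_rxn = −|q_surr| = -4.945 kJ
ΔH = q_rxn / n = -457.0 kJ/mol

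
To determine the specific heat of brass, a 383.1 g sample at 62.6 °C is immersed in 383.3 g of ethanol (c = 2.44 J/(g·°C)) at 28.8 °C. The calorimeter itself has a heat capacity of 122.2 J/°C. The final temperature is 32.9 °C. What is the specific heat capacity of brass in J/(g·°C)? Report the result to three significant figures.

q_gained = (383.3 × 2.44 + 122.2) × (32.9 − 28.8) = 4336 J
q_lost = 383.1 × c × (62.6 − 32.9) = 11378.07 c
Set equal: c = 4336 / 11378.07 = 0.381 J/(g·°C)

c = 0.381 J/(g·°C)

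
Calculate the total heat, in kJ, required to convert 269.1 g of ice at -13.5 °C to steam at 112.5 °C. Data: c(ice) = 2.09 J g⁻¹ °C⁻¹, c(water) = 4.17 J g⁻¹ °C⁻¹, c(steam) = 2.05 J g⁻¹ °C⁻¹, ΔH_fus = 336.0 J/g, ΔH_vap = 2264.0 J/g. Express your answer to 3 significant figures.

q1 (heat ice -13.5→0.0 °C): 269.1 × 2.09 × 13.5 = 7593 J
q2 (melt at 0 °C): 269.1 × 336.0 = 90418 J
q3 (heat water 0.0→100.0 °C): 269.1 × 4.17 × 100.0 = 112215 J
q4 (vaporize at 100 °C): 269.1 × 2264.0 = 609242 J
q5 (heat steam 100.0→112.5 °C): 269.1 × 2.05 × 12.5 = 6896 J
Total: 7593 + 90418 + 112215 + 609242 + 6896 = 826364 J = 826 kJ

q = 826 kJ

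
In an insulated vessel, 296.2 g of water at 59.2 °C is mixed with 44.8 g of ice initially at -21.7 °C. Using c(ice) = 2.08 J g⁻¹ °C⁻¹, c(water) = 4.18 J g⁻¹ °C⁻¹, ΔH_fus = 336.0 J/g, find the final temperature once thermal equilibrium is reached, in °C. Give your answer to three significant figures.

Heat to bring ice to 0 °C and melt it: q₁ = 44.8×2.08×21.7 + 44.8×336.0 = 17075 J
Heat the water can supply cooling to 0 °C: 296.2×4.18×59.2 = 73296.5 J > q₁, so all ice melts.
Energy balance: 296.2×4.18×(59.2 − T) = 17075 + 44.8×4.18×(T − 0)
1238.116(59.2 − T) = 17075 + 187.264 T
73296.5 − 17075 = 1425.380 T
T = 56221.5 / 1425.380 = 39.44 °C

T_f = 39.4 °C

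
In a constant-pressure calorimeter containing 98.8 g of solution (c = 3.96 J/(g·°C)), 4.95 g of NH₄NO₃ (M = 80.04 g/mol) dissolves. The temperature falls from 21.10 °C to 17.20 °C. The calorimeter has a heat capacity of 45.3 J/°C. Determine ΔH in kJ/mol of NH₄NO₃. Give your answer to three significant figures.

ΔH = 27.5 kJ/mol

|ΔT| = |17.20 − 21.10| = 3.90 °C
|q_surr| = (98.8 × 3.96 + 45.3) × 3.90 = 436.548 × 3.90 = 1703 J
n(NH₄NO₃) = 4.95 / 80.04 = 0.06184 mol
Temperature fell, so q_rxn = +|q_surr| = 1.703 kJ
ΔH = q_rxn / n = 27.54 kJ/mol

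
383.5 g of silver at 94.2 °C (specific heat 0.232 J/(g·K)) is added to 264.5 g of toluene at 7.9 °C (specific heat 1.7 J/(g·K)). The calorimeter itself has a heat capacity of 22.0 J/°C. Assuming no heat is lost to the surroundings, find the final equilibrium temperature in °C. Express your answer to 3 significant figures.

T_f = 21.6 °C

Heat lost by silver = heat gained by toluene + calorimeter.
(383.5)(0.232)(94.2 − T) = [(264.5)(1.7) + 22.0](T − 7.9)
88.972 (94.2 − T) = 471.65 (T − 7.9)
8381.2 − 88.972 T = 471.65 T − 3726.0
12107.2 = 560.622 T
T = 21.60 °C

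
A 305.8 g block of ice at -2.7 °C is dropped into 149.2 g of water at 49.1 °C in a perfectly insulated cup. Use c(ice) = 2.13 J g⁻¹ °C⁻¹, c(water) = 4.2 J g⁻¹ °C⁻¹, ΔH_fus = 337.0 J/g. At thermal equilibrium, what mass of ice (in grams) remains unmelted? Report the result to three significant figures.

Heat to warm all ice to 0 °C: 305.8×2.13×2.7 = 1758.7 J
Heat released by water cooling to 0 °C: 149.2×4.2×49.1 = 30768 J
30768 J < 1758.7 + 305.8×337.0 = 104813.3 J, so not all ice melts; final T = 0 °C.
Heat left for melting: 30768 − 1758.7 = 29009.3 J
Mass melted = 29009.3 / 337.0 = 86.08 g
Ice remaining = 305.8 − 86.08 = 219.72 g

m_ice remaining = 220 g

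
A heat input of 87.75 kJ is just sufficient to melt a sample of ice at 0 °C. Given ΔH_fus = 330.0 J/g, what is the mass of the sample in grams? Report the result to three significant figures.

m = 266 g

m = q / ΔH_fus = 87750 J / 330.0 J/g = 266 g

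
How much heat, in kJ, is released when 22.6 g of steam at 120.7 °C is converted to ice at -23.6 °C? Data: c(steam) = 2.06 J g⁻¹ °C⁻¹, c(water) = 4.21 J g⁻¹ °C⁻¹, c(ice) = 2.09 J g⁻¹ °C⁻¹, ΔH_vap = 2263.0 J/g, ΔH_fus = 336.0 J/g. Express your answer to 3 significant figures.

q = 70.3 kJ

q1 (cool steam 120.7→100 °C): 22.6 × 2.06 × 20.7 = 964 J
q2 (condense at 100 °C): 22.6 × 2263.0 = 51144 J
q3 (cool water 100→0 °C): 22.6 × 4.21 × 100.0 = 9515 J
q4 (freeze at 0 °C): 22.6 × 336.0 = 7594 J
q5 (cool ice 0→-23.6 °C): 22.6 × 2.09 × 23.6 = 1115 J
Total: 964 + 51144 + 9515 + 7594 + 1115 = 70332 J = 70.3 kJ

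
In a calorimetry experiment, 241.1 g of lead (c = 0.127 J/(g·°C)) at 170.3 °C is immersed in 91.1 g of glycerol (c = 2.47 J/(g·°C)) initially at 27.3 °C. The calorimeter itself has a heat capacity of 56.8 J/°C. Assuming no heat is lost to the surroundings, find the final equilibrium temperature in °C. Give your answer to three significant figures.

T_f = 41.3 °C

Heat lost by lead = heat gained by glycerol + calorimeter.
(241.1)(0.127)(170.3 − T) = [(91.1)(2.47) + 56.8](T − 27.3)
30.6197 (170.3 − T) = 281.817 (T − 27.3)
5214.5 − 30.6197 T = 281.817 T − 7693.6
12908.1 = 312.4367 T
T = 41.31 °C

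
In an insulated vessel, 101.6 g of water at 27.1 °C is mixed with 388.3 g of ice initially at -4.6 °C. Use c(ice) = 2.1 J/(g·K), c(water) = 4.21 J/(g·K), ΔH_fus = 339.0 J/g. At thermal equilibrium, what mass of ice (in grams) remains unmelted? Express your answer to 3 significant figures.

Heat to warm all ice to 0 °C: 388.3×2.1×4.6 = 3751.0 J
Heat released by water cooling to 0 °C: 101.6×4.21×27.1 = 11592 J
11592 J < 3751.0 + 388.3×339.0 = 135384.7 J, so not all ice melts; final T = 0 °C.
Heat left for melting: 11592 − 3751.0 = 7841.0 J
Mass melted = 7841.0 / 339.0 = 23.13 g
Ice remaining = 388.3 − 23.13 = 365.17 g

m_ice remaining = 365 g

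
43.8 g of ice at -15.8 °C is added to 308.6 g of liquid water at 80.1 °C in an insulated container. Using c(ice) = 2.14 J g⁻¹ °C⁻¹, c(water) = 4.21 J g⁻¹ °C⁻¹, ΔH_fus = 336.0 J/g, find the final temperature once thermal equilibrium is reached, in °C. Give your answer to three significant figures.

Heat to bring ice to 0 °C and melt it: q₁ = 43.8×2.14×15.8 + 43.8×336.0 = 16198 J
Heat the water can supply cooling to 0 °C: 308.6×4.21×80.1 = 104066 J > q₁, so all ice melts.
Energy balance: 308.6×4.21×(80.1 − T) = 16198 + 43.8×4.21×(T − 0)
1299.206(80.1 − T) = 16198 + 184.398 T
104066 − 16198 = 1483.604 T
T = 87868 / 1483.604 = 59.23 °C

T_f = 59.2 °C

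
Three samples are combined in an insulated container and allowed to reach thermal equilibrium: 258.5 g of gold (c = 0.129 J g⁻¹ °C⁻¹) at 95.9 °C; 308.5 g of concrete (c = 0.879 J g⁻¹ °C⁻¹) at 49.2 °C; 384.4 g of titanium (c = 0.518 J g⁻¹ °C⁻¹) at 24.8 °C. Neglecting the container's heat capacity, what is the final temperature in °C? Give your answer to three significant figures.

T_f = 42.6 °C

Σ mᵢcᵢ(T − Tᵢ) = 0  ⇒  T = Σ mᵢcᵢTᵢ / Σ mᵢcᵢ
Σ mᵢcᵢ = 258.5×0.129 + 308.5×0.879 + 384.4×0.518 = 503.6372
Σ mᵢcᵢTᵢ = 33.3465×95.9 + 271.1715×49.2 + 199.1192×24.8 = 21478
T = 21478 / 503.6372 = 42.646 °C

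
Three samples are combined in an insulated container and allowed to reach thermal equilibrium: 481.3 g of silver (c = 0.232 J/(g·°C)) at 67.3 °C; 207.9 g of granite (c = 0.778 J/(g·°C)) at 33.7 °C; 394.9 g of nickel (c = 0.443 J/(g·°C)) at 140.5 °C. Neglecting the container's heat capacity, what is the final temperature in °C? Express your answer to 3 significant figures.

T_f = 83.7 °C

Σ mᵢcᵢ(T − Tᵢ) = 0  ⇒  T = Σ mᵢcᵢTᵢ / Σ mᵢcᵢ
Σ mᵢcᵢ = 481.3×0.232 + 207.9×0.778 + 394.9×0.443 = 448.3485
Σ mᵢcᵢTᵢ = 111.6616×67.3 + 161.7462×33.7 + 174.9407×140.5 = 37545
T = 37545 / 448.3485 = 83.74 °C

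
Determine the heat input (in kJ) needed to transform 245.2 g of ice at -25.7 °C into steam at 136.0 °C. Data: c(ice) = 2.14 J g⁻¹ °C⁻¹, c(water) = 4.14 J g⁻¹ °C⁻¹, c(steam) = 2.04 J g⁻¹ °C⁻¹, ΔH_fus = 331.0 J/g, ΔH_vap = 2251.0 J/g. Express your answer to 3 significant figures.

q = 766 kJ

q1 (heat ice -25.7→0.0 °C): 245.2 × 2.14 × 25.7 = 13486 J
q2 (melt at 0 °C): 245.2 × 331.0 = 81161 J
q3 (heat water 0.0→100.0 °C): 245.2 × 4.14 × 100.0 = 101513 J
q4 (vaporize at 100 °C): 245.2 × 2251.0 = 551945 J
q5 (heat steam 100.0→136.0 °C): 245.2 × 2.04 × 36.0 = 18007 J
Total: 13486 + 81161 + 101513 + 551945 + 18007 = 766112 J = 766 kJ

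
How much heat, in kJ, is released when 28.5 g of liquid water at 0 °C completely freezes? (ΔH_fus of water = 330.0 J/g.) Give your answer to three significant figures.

q = m × ΔH_fus = 28.5 × 330.0 = 9405 J = 9.41 kJ

q = 9.41 kJ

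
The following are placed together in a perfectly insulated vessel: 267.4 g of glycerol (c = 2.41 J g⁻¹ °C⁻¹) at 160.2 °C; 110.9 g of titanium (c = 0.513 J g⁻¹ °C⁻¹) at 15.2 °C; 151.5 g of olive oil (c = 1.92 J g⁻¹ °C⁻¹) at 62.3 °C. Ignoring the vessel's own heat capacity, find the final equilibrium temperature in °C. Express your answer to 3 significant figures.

T_f = 123 °C

Σ mᵢcᵢ(T − Tᵢ) = 0  ⇒  T = Σ mᵢcᵢTᵢ / Σ mᵢcᵢ
Σ mᵢcᵢ = 267.4×2.41 + 110.9×0.513 + 151.5×1.92 = 992.2057
Σ mᵢcᵢTᵢ = 644.434×160.2 + 56.8917×15.2 + 290.88×62.3 = 122220
T = 122220 / 992.2057 = 123.2 °C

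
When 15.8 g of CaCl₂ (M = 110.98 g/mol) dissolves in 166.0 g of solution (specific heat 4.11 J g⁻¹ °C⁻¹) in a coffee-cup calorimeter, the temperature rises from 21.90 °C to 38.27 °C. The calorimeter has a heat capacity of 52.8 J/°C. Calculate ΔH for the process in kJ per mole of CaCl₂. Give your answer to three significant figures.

|ΔT| = |38.27 − 21.90| = 16.37 °C
|q_surr| = (166.0 × 4.11 + 52.8) × 16.37 = 735.06 × 16.37 = 12030 J
n(CaCl₂) = 15.8 / 110.98 = 0.1424 mol
Temperature rose, so q_rxn = −|q_surr| = -12.03 kJ
ΔH = q_rxn / n = -84.48 kJ/mol

ΔH = -84.5 kJ/mol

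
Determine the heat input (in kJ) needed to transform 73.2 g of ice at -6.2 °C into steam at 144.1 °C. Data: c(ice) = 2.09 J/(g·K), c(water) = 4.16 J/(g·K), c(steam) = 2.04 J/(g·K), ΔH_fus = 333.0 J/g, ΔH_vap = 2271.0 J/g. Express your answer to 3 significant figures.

q1 (heat ice -6.2→0.0 °C): 73.2 × 2.09 × 6.2 = 949 J
q2 (melt at 0 °C): 73.2 × 333.0 = 24376 J
q3 (heat water 0.0→100.0 °C): 73.2 × 4.16 × 100.0 = 30451 J
q4 (vaporize at 100 °C): 73.2 × 2271.0 = 166237 J
q5 (heat steam 100.0→144.1 °C): 73.2 × 2.04 × 44.1 = 6585 J
Total: 949 + 24376 + 30451 + 166237 + 6585 = 228598 J = 229 kJ

q = 229 kJ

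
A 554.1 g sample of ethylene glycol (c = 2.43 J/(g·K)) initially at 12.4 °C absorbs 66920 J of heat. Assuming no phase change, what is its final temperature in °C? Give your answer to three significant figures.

T_f = 62.1 °C

ΔT = q / (m c) = 66920 / (554.1 × 2.43) = 49.70 °C
T_f = 12.4 + 49.70 = 62.10 °C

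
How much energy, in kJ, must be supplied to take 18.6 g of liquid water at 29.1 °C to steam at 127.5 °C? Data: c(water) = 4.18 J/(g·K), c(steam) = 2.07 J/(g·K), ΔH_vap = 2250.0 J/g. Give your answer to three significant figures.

q = 48.4 kJ

q1 (heat water 29.1→100.0 °C): 18.6 × 4.18 × 70.9 = 5512 J
q2 (vaporize at 100 °C): 18.6 × 2250.0 = 41850 J
q3 (heat steam 100.0→127.5 °C): 18.6 × 2.07 × 27.5 = 1059 J
Total: 5512 + 41850 + 1059 = 48421 J = 48.4 kJ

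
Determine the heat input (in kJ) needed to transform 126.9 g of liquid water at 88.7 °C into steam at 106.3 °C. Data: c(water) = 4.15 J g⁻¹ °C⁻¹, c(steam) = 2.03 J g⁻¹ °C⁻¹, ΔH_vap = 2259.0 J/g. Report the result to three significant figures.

q1 (heat water 88.7→100.0 °C): 126.9 × 4.15 × 11.3 = 5951 J
q2 (vaporize at 100 °C): 126.9 × 2259.0 = 286667 J
q3 (heat steam 100.0→106.3 °C): 126.9 × 2.03 × 6.3 = 1623 J
Total: 5951 + 286667 + 1623 = 294241 J = 294 kJ

q = 294 kJ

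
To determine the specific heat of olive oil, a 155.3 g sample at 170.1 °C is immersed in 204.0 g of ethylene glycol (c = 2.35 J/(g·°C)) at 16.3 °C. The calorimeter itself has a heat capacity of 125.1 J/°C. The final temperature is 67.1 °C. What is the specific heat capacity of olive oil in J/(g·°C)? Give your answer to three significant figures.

c = 1.92 J/(g·°C)

q_gained = (204.0 × 2.35 + 125.1) × (67.1 − 16.3) = 30710 J
q_lost = 155.3 × c × (170.1 − 67.1) = 15995.9 c
Set equal: c = 30710 / 15995.9 = 1.92 J/(g·°C)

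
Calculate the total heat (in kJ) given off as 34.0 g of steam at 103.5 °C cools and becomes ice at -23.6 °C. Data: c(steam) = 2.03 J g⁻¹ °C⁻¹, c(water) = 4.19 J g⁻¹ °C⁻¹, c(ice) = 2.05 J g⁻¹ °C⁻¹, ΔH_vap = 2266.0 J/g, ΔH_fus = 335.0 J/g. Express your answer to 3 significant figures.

q = 105 kJ

q1 (cool steam 103.5→100 °C): 34.0 × 2.03 × 3.5 = 242 J
q2 (condense at 100 °C): 34.0 × 2266.0 = 77044 J
q3 (cool water 100→0 °C): 34.0 × 4.19 × 100.0 = 14246 J
q4 (freeze at 0 °C): 34.0 × 335.0 = 11390 J
q5 (cool ice 0→-23.6 °C): 34.0 × 2.05 × 23.6 = 1645 J
Total: 242 + 77044 + 14246 + 11390 + 1645 = 104567 J = 105 kJ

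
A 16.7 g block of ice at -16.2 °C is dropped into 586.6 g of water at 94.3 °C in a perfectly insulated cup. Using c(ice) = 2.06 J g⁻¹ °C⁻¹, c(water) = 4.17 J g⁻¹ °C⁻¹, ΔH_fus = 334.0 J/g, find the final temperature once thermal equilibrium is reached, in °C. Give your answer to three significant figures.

T_f = 89.3 °C

Heat to bring ice to 0 °C and melt it: q₁ = 16.7×2.06×16.2 + 16.7×334.0 = 6135.1 J
Heat the water can supply cooling to 0 °C: 586.6×4.17×94.3 = 230669 J > q₁, so all ice melts.
Energy balance: 586.6×4.17×(94.3 − T) = 6135.1 + 16.7×4.17×(T − 0)
2446.122(94.3 − T) = 6135.1 + 69.639 T
230669 − 6135.1 = 2515.761 T
T = 224533.9 / 2515.761 = 89.25 °C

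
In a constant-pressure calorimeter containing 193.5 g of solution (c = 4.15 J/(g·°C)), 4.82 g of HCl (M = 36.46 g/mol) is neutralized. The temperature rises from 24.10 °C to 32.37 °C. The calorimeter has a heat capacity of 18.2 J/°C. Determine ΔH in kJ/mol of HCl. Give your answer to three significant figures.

ΔH = -51.4 kJ/mol

|ΔT| = |32.37 − 24.10| = 8.27 °C
|q_surr| = (193.5 × 4.15 + 18.2) × 8.27 = 821.225 × 8.27 = 6792 J
n(HCl) = 4.82 / 36.46 = 0.1322 mol
Temperature rose, so q_rxn = −|q_surr| = -6.792 kJ
ΔH = q_rxn / n = -51.38 kJ/mol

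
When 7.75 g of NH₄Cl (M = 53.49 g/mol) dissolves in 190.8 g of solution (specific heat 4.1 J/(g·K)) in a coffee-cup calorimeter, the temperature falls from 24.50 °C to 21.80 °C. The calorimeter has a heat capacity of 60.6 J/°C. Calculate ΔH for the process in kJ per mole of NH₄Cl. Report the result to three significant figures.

|ΔT| = |21.80 − 24.50| = 2.70 °C
|q_surr| = (190.8 × 4.1 + 60.6) × 2.70 = 842.88 × 2.70 = 2276 J
n(NH₄Cl) = 7.75 / 53.49 = 0.1449 mol
Temperature fell, so q_rxn = +|q_surr| = 2.276 kJ
ΔH = q_rxn / n = 15.71 kJ/mol

ΔH = 15.7 kJ/mol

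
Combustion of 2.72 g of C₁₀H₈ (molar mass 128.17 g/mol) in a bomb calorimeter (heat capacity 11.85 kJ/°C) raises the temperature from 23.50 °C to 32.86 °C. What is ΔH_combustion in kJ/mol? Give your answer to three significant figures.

ΔH = -5230 kJ/mol

ΔT = 32.86 − 23.50 = 9.36 °C
q_cal = C_cal × ΔT = 11.85 × 9.36 = 110.916 kJ
n = 2.72 / 128.17 = 0.02122 mol
q_rxn = −q_cal = -110.916 kJ
ΔH = -110.916 / 0.02122 = -5227 kJ/mol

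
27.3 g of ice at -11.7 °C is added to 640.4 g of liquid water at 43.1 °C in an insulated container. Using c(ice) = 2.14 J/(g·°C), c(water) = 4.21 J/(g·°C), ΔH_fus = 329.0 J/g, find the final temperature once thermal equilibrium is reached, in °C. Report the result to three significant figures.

Heat to bring ice to 0 °C and melt it: q₁ = 27.3×2.14×11.7 + 27.3×329.0 = 9665.2 J
Heat the water can supply cooling to 0 °C: 640.4×4.21×43.1 = 116201 J > q₁, so all ice melts.
Energy balance: 640.4×4.21×(43.1 − T) = 9665.2 + 27.3×4.21×(T − 0)
2696.084(43.1 − T) = 9665.2 + 114.933 T
116201 − 9665.2 = 2811.017 T
T = 106535.8 / 2811.017 = 37.90 °C

T_f = 37.9 °C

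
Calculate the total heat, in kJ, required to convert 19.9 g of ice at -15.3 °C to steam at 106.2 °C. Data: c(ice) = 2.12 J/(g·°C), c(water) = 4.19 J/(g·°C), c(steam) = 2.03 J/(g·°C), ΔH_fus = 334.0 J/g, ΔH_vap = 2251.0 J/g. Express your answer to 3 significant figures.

q = 60.7 kJ

q1 (heat ice -15.3→0.0 °C): 19.9 × 2.12 × 15.3 = 645 J
q2 (melt at 0 °C): 19.9 × 334.0 = 6647 J
q3 (heat water 0.0→100.0 °C): 19.9 × 4.19 × 100.0 = 8338 J
q4 (vaporize at 100 °C): 19.9 × 2251.0 = 44795 J
q5 (heat steam 100.0→106.2 °C): 19.9 × 2.03 × 6.2 = 250 J
Total: 645 + 6647 + 8338 + 44795 + 250 = 60675 J = 60.7 kJ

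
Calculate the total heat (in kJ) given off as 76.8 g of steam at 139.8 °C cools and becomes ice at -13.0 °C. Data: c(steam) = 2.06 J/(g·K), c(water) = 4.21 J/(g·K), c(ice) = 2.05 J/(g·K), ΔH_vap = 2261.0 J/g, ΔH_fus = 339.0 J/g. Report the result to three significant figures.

q1 (cool steam 139.8→100 °C): 76.8 × 2.06 × 39.8 = 6297 J
q2 (condense at 100 °C): 76.8 × 2261.0 = 173645 J
q3 (cool water 100→0 °C): 76.8 × 4.21 × 100.0 = 32333 J
q4 (freeze at 0 °C): 76.8 × 339.0 = 26035 J
q5 (cool ice 0→-13.0 °C): 76.8 × 2.05 × 13.0 = 2047 J
Total: 6297 + 173645 + 32333 + 26035 + 2047 = 240357 J = 240 kJ

q = 240 kJ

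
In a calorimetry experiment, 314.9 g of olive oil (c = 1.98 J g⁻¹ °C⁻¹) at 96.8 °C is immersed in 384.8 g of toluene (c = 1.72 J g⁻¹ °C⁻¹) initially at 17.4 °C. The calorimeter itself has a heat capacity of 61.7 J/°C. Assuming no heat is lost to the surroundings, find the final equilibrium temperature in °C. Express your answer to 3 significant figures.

T_f = 54.2 °C

Heat lost by olive oil = heat gained by toluene + calorimeter.
(314.9)(1.98)(96.8 − T) = [(384.8)(1.72) + 61.7](T − 17.4)
623.502 (96.8 − T) = 723.556 (T − 17.4)
60355 − 623.502 T = 723.556 T − 12590
72945 = 1347.058 T
T = 54.15 °C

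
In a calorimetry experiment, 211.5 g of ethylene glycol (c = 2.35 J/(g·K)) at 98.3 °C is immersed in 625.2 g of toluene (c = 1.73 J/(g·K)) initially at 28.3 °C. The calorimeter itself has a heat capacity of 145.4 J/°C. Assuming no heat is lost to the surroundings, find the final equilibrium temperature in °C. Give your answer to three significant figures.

T_f = 48.5 °C

Heat lost by ethylene glycol = heat gained by toluene + calorimeter.
(211.5)(2.35)(98.3 − T) = [(625.2)(1.73) + 145.4](T − 28.3)
497.025 (98.3 − T) = 1226.996 (T − 28.3)
48858 − 497.025 T = 1226.996 T − 34724
83582 = 1724.021 T
T = 48.48 °C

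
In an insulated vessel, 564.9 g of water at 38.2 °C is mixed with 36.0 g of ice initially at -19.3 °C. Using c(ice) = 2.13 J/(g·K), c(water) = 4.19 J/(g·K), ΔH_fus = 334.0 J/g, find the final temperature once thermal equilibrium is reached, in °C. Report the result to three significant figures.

Heat to bring ice to 0 °C and melt it: q₁ = 36.0×2.13×19.3 + 36.0×334.0 = 13504 J
Heat the water can supply cooling to 0 °C: 564.9×4.19×38.2 = 90416.8 J > q₁, so all ice melts.
Energy balance: 564.9×4.19×(38.2 − T) = 13504 + 36.0×4.19×(T − 0)
2366.931(38.2 − T) = 13504 + 150.84 T
90416.8 − 13504 = 2517.771 T
T = 76912.8 / 2517.771 = 30.548 °C

T_f = 30.5 °C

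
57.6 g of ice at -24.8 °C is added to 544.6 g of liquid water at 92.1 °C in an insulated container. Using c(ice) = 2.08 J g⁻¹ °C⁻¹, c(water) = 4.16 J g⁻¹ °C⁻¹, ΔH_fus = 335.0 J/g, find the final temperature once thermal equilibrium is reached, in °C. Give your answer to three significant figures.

Heat to bring ice to 0 °C and melt it: q₁ = 57.6×2.08×24.8 + 57.6×335.0 = 22267 J
Heat the water can supply cooling to 0 °C: 544.6×4.16×92.1 = 208656 J > q₁, so all ice melts.
Energy balance: 544.6×4.16×(92.1 − T) = 22267 + 57.6×4.16×(T − 0)
2265.536(92.1 − T) = 22267 + 239.616 T
208656 − 22267 = 2505.152 T
T = 186389 / 2505.152 = 74.40 °C

T_f = 74.4 °C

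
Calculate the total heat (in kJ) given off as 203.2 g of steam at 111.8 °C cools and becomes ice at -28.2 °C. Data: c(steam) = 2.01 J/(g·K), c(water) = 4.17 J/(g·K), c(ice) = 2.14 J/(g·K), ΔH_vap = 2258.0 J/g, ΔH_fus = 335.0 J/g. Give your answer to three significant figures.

q1 (cool steam 111.8→100 °C): 203.2 × 2.01 × 11.8 = 4819 J
q2 (condense at 100 °C): 203.2 × 2258.0 = 458826 J
q3 (cool water 100→0 °C): 203.2 × 4.17 × 100.0 = 84734 J
q4 (freeze at 0 °C): 203.2 × 335.0 = 68072 J
q5 (cool ice 0→-28.2 °C): 203.2 × 2.14 × 28.2 = 12263 J
Total: 4819 + 458826 + 84734 + 68072 + 12263 = 628714 J = 629 kJ

q = 629 kJ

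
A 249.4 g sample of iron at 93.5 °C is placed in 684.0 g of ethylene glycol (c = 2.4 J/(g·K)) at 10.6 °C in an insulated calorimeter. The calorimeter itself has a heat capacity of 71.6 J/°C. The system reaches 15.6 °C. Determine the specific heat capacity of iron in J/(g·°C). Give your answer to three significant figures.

q_gained = (684.0 × 2.4 + 71.6) × (15.6 − 10.6) = 8566 J
q_lost = 249.4 × c × (93.5 − 15.6) = 19428.26 c
Set equal: c = 8566 / 19428.26 = 0.441 J/(g·°C)

c = 0.441 J/(g·°C)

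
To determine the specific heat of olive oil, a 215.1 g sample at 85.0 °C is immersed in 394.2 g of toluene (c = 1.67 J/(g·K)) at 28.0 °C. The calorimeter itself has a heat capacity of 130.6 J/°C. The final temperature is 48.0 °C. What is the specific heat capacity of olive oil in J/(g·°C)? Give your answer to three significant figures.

c = 1.98 J/(g·°C)

q_gained = (394.2 × 1.67 + 130.6) × (48.0 − 28.0) = 15780 J
q_lost = 215.1 × c × (85.0 − 48.0) = 7958.7 c
Set equal: c = 15780 / 7958.7 = 1.98 J/(g·°C)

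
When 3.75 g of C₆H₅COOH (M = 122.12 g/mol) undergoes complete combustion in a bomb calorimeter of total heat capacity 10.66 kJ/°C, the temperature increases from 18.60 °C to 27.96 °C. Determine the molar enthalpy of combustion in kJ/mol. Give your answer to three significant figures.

ΔT = 27.96 − 18.60 = 9.36 °C
q_cal = C_cal × ΔT = 10.66 × 9.36 = 99.7776 kJ
n = 3.75 / 122.12 = 0.03071 mol
q_rxn = −q_cal = -99.7776 kJ
ΔH = -99.7776 / 0.03071 = -3249 kJ/mol

ΔH = -3250 kJ/mol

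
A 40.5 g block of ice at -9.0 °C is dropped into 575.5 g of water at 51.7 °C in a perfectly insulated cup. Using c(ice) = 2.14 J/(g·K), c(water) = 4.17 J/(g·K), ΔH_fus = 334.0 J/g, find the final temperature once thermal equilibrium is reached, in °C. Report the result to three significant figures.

T_f = 42.7 °C

Heat to bring ice to 0 °C and melt it: q₁ = 40.5×2.14×9.0 + 40.5×334.0 = 14307 J
Heat the water can supply cooling to 0 °C: 575.5×4.17×51.7 = 124071 J > q₁, so all ice melts.
Energy balance: 575.5×4.17×(51.7 − T) = 14307 + 40.5×4.17×(T − 0)
2399.835(51.7 − T) = 14307 + 168.885 T
124071 − 14307 = 2568.720 T
T = 109764 / 2568.720 = 42.73 °C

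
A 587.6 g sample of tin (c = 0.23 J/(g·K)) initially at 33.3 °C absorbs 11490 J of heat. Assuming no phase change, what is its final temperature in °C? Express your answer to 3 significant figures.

T_f = 118 °C

ΔT = q / (m c) = 11490 / (587.6 × 0.23) = 85.02 °C
T_f = 33.3 + 85.02 = 118.32 °C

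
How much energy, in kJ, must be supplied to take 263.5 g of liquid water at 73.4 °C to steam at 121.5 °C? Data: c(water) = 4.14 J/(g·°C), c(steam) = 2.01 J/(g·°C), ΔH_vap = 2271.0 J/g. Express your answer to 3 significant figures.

q = 639 kJ

q1 (heat water 73.4→100.0 °C): 263.5 × 4.14 × 26.6 = 29018 J
q2 (vaporize at 100 °C): 263.5 × 2271.0 = 598409 J
q3 (heat steam 100.0→121.5 °C): 263.5 × 2.01 × 21.5 = 11387 J
Total: 29018 + 598409 + 11387 = 638814 J = 639 kJ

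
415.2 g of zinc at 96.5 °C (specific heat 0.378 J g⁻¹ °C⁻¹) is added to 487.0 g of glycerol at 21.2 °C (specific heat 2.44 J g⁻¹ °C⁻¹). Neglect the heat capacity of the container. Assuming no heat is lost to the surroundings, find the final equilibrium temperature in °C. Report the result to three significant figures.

T_f = 30.0 °C

Heat lost by zinc = heat gained by glycerol.
(415.2)(0.378)(96.5 − T) = (487.0)(2.44)(T − 21.2)
156.9456 (96.5 − T) = 1188.28 (T − 21.2)
15145 − 156.9456 T = 1188.28 T − 25192
40337 = 1345.2256 T
T = 29.99 °C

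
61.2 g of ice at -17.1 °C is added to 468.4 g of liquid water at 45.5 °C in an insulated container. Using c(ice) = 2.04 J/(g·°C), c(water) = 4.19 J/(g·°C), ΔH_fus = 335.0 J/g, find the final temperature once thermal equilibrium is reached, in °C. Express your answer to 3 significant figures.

T_f = 30.0 °C

Heat to bring ice to 0 °C and melt it: q₁ = 61.2×2.04×17.1 + 61.2×335.0 = 22637 J
Heat the water can supply cooling to 0 °C: 468.4×4.19×45.5 = 89298.1 J > q₁, so all ice melts.
Energy balance: 468.4×4.19×(45.5 − T) = 22637 + 61.2×4.19×(T − 0)
1962.596(45.5 − T) = 22637 + 256.428 T
89298.1 − 22637 = 2219.024 T
T = 66661.1 / 2219.024 = 30.04 °C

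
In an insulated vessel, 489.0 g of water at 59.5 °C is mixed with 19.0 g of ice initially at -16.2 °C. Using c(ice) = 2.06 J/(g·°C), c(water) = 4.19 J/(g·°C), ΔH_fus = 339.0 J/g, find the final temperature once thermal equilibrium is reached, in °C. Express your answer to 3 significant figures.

T_f = 54.0 °C

Heat to bring ice to 0 °C and melt it: q₁ = 19.0×2.06×16.2 + 19.0×339.0 = 7075.1 J
Heat the water can supply cooling to 0 °C: 489.0×4.19×59.5 = 121910 J > q₁, so all ice melts.
Energy balance: 489.0×4.19×(59.5 − T) = 7075.1 + 19.0×4.19×(T − 0)
2048.91(59.5 − T) = 7075.1 + 79.61 T
121910 − 7075.1 = 2128.52 T
T = 114834.9 / 2128.52 = 53.95 °C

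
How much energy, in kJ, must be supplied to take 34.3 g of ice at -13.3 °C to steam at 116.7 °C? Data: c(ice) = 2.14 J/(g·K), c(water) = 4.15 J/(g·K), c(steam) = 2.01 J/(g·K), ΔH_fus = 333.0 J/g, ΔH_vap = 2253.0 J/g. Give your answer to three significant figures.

q = 105 kJ

q1 (heat ice -13.3→0.0 °C): 34.3 × 2.14 × 13.3 = 976 J
q2 (melt at 0 °C): 34.3 × 333.0 = 11422 J
q3 (heat water 0.0→100.0 °C): 34.3 × 4.15 × 100.0 = 14235 J
q4 (vaporize at 100 °C): 34.3 × 2253.0 = 77278 J
q5 (heat steam 100.0→116.7 °C): 34.3 × 2.01 × 16.7 = 1151 J
Total: 976 + 11422 + 14235 + 77278 + 1151 = 105062 J = 105 kJ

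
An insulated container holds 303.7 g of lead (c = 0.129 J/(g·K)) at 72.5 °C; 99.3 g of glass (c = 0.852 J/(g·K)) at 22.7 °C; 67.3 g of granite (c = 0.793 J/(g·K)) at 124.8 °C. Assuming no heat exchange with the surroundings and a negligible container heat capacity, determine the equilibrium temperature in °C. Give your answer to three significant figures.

T_f = 64.5 °C

Σ mᵢcᵢ(T − Tᵢ) = 0  ⇒  T = Σ mᵢcᵢTᵢ / Σ mᵢcᵢ
Σ mᵢcᵢ = 303.7×0.129 + 99.3×0.852 + 67.3×0.793 = 177.1498
Σ mᵢcᵢTᵢ = 39.1773×72.5 + 84.6036×22.7 + 53.3689×124.8 = 11421
T = 11421 / 177.1498 = 64.47 °C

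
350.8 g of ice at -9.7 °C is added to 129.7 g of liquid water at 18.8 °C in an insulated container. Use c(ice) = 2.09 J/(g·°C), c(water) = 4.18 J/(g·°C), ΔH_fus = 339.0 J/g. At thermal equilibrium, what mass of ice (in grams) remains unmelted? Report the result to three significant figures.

m_ice remaining = 342 g

Heat to warm all ice to 0 °C: 350.8×2.09×9.7 = 7111.8 J
Heat released by water cooling to 0 °C: 129.7×4.18×18.8 = 10192 J
10192 J < 7111.8 + 350.8×339.0 = 126033.0 J, so not all ice melts; final T = 0 °C.
Heat left for melting: 10192 − 7111.8 = 3080.2 J
Mass melted = 3080.2 / 339.0 = 9.086 g
Ice remaining = 350.8 − 9.086 = 341.714 g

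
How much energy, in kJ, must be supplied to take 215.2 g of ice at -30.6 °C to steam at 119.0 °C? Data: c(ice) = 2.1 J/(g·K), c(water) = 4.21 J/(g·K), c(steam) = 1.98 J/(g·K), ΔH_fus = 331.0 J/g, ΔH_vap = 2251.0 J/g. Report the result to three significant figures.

q = 668 kJ

q1 (heat ice -30.6→0.0 °C): 215.2 × 2.1 × 30.6 = 13829 J
q2 (melt at 0 °C): 215.2 × 331.0 = 71231 J
q3 (heat water 0.0→100.0 °C): 215.2 × 4.21 × 100.0 = 90599 J
q4 (vaporize at 100 °C): 215.2 × 2251.0 = 484415 J
q5 (heat steam 100.0→119.0 °C): 215.2 × 1.98 × 19.0 = 8096 J
Total: 13829 + 71231 + 90599 + 484415 + 8096 = 668170 J = 668 kJ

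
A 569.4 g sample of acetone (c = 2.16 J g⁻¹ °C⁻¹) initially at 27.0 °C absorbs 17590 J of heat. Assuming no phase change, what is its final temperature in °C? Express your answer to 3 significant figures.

ΔT = q / (m c) = 17590 / (569.4 × 2.16) = 14.30 °C
T_f = 27.0 + 14.30 = 41.30 °C

T_f = 41.3 °C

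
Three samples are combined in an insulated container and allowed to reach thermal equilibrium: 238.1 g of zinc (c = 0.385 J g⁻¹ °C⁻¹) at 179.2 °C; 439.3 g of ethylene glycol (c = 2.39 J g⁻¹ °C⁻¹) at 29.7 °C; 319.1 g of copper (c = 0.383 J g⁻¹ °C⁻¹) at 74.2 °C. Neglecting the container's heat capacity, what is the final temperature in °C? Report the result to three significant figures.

Σ mᵢcᵢ(T − Tᵢ) = 0  ⇒  T = Σ mᵢcᵢTᵢ / Σ mᵢcᵢ
Σ mᵢcᵢ = 238.1×0.385 + 439.3×2.39 + 319.1×0.383 = 1263.8108
Σ mᵢcᵢTᵢ = 91.6685×179.2 + 1049.927×29.7 + 122.2153×74.2 = 56678
T = 56678 / 1263.8108 = 44.847 °C

T_f = 44.8 °C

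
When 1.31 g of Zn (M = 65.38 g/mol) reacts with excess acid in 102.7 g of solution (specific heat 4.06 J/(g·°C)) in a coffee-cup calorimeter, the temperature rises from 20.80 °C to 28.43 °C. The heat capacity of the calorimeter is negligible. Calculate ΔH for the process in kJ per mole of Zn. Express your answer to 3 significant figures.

ΔH = -159 kJ/mol

|ΔT| = |28.43 − 20.80| = 7.63 °C
|q_surr| = (102.7 × 4.06) × 7.63 = 416.962 × 7.63 = 3181 J
n(Zn) = 1.31 / 65.38 = 0.02004 mol
Temperature rose, so q_rxn = −|q_surr| = -3.181 kJ
ΔH = q_rxn / n = -158.7 kJ/mol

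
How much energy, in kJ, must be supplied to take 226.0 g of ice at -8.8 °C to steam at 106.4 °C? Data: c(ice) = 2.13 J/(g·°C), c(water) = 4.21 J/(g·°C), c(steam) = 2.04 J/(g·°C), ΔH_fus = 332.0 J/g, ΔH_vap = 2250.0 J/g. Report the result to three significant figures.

q1 (heat ice -8.8→0.0 °C): 226.0 × 2.13 × 8.8 = 4236 J
q2 (melt at 0 °C): 226.0 × 332.0 = 75032 J
q3 (heat water 0.0→100.0 °C): 226.0 × 4.21 × 100.0 = 95146 J
q4 (vaporize at 100 °C): 226.0 × 2250.0 = 508500 J
q5 (heat steam 100.0→106.4 °C): 226.0 × 2.04 × 6.4 = 2951 J
Total: 4236 + 75032 + 95146 + 508500 + 2951 = 685865 J = 686 kJ

q = 686 kJ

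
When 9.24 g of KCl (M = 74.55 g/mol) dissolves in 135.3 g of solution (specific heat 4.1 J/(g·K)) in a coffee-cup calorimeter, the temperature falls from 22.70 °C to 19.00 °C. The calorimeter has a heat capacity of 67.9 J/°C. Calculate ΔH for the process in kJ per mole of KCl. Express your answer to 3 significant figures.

ΔH = 18.6 kJ/mol

|ΔT| = |19.00 − 22.70| = 3.70 °C
|q_surr| = (135.3 × 4.1 + 67.9) × 3.70 = 622.63 × 3.70 = 2304 J
n(KCl) = 9.24 / 74.55 = 0.1239 mol
Temperature fell, so q_rxn = +|q_surr| = 2.304 kJ
ΔH = q_rxn / n = 18.60 kJ/mol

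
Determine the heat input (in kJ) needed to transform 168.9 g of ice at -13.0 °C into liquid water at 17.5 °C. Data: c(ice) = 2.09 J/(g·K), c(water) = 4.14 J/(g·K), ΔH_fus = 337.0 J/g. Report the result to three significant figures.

q1 (heat ice -13.0→0.0 °C): 168.9 × 2.09 × 13.0 = 4589 J
q2 (melt at 0 °C): 168.9 × 337.0 = 56919 J
q3 (heat water 0.0→17.5 °C): 168.9 × 4.14 × 17.5 = 12237 J
Total: 4589 + 56919 + 12237 = 73745 J = 73.7 kJ

q = 73.7 kJ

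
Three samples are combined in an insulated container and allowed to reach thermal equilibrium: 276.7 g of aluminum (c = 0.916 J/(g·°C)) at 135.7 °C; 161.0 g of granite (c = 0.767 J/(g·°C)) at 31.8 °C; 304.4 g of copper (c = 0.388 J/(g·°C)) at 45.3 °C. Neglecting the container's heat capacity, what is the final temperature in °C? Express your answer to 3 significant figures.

Σ mᵢcᵢ(T − Tᵢ) = 0  ⇒  T = Σ mᵢcᵢTᵢ / Σ mᵢcᵢ
Σ mᵢcᵢ = 276.7×0.916 + 161.0×0.767 + 304.4×0.388 = 495.0514
Σ mᵢcᵢTᵢ = 253.4572×135.7 + 123.487×31.8 + 118.1072×45.3 = 43671
T = 43671 / 495.0514 = 88.22 °C

T_f = 88.2 °C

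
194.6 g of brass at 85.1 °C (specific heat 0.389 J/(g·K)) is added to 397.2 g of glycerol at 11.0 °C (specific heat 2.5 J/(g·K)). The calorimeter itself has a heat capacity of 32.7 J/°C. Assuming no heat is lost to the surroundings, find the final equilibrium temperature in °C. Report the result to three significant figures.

T_f = 16.1 °C

Heat lost by brass = heat gained by glycerol + calorimeter.
(194.6)(0.389)(85.1 − T) = [(397.2)(2.5) + 32.7](T − 11.0)
75.6994 (85.1 − T) = 1025.7 (T − 11.0)
6442.0 − 75.6994 T = 1025.7 T − 11283
17725.0 = 1101.3994 T
T = 16.09 °C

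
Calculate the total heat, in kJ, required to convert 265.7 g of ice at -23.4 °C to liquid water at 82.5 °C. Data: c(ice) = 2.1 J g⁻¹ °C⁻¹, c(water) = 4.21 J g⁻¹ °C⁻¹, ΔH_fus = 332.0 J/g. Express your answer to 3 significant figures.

q1 (heat ice -23.4→0.0 °C): 265.7 × 2.1 × 23.4 = 13056 J
q2 (melt at 0 °C): 265.7 × 332.0 = 88212 J
q3 (heat water 0.0→82.5 °C): 265.7 × 4.21 × 82.5 = 92284 J
Total: 13056 + 88212 + 92284 = 193552 J = 194 kJ

q = 194 kJ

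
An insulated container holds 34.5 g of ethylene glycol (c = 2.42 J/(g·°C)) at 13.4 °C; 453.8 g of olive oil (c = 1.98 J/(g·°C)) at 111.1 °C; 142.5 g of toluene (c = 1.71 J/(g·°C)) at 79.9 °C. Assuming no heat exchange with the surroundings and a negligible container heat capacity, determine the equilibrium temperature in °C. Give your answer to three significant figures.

Σ mᵢcᵢ(T − Tᵢ) = 0  ⇒  T = Σ mᵢcᵢTᵢ / Σ mᵢcᵢ
Σ mᵢcᵢ = 34.5×2.42 + 453.8×1.98 + 142.5×1.71 = 1225.689
Σ mᵢcᵢTᵢ = 83.49×13.4 + 898.524×111.1 + 243.675×79.9 = 120410
T = 120410 / 1225.689 = 98.24 °C

T_f = 98.2 °C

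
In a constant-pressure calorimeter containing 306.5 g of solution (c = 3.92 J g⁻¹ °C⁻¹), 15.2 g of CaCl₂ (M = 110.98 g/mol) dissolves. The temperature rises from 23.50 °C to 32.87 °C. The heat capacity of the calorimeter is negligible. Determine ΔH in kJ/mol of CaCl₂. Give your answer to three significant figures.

ΔH = -82.2 kJ/mol

|ΔT| = |32.87 − 23.50| = 9.37 °C
|q_surr| = (306.5 × 3.92) × 9.37 = 1201.48 × 9.37 = 11260 J
n(CaCl₂) = 15.2 / 110.98 = 0.1370 mol
Temperature rose, so q_rxn = −|q_surr| = -11.26 kJ
ΔH = q_rxn / n = -82.19 kJ/mol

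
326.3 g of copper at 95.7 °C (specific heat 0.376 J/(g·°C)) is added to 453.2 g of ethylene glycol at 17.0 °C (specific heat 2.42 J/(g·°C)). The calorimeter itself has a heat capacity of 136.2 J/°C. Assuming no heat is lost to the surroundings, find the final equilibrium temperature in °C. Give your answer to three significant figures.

T_f = 24.1 °C

Heat lost by copper = heat gained by ethylene glycol + calorimeter.
(326.3)(0.376)(95.7 − T) = [(453.2)(2.42) + 136.2](T − 17.0)
122.6888 (95.7 − T) = 1232.944 (T − 17.0)
11741 − 122.6888 T = 1232.944 T − 20960
32701 = 1355.6328 T
T = 24.12 °C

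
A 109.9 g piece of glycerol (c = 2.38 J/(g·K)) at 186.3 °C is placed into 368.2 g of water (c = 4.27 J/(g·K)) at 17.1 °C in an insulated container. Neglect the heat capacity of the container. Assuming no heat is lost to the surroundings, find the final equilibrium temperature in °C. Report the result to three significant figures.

Heat lost by glycerol = heat gained by water.
(109.9)(2.38)(186.3 − T) = (368.2)(4.27)(T − 17.1)
261.562 (186.3 − T) = 1572.214 (T − 17.1)
48729 − 261.562 T = 1572.214 T − 26885
75614 = 1833.776 T
T = 41.23 °C

T_f = 41.2 °C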